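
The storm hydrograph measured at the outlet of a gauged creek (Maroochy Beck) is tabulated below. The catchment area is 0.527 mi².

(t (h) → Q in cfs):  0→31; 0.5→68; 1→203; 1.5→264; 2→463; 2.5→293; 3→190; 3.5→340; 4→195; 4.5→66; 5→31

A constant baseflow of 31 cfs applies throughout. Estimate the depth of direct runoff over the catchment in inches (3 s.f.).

d ≈ 2.65 in

Direct runoff: 0.0, 37.0, 172.0, 233.0, 432.0, 262.0, 159.0, 309.0, 164.0, 35.0, 0.0 cfs; ΣQ_DR = 1803 cfs.
V = ΣQ_DR · Δt = 1803 × 1800 s = 3.245 × 10^6 ft³.
Over A = 0.527 mi², depth = V / A = 2.65 in.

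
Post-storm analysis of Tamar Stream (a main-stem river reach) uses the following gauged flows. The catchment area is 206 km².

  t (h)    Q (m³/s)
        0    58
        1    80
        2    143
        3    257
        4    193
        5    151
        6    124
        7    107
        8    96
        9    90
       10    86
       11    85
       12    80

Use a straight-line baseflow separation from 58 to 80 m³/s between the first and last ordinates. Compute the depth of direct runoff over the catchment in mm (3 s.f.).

Direct runoff: 0.00, 20.17, 81.33, 193.50, 127.67, 83.83, 55.00, 36.17, 23.33, 15.50, 9.67, 6.83, 0.00 m³/s; ΣQ_DR = 653.0 m³/s.
V = ΣQ_DR · Δt = 653.0 × 3600 s = 2.351 × 10^6 m³.
Over A = 206 km², depth = V / A = 11.4 mm.

d ≈ 11.4 mm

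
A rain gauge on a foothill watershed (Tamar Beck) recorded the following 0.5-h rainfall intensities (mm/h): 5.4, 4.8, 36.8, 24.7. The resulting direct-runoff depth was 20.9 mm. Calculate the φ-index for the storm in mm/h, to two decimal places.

φ ≈ 9.85 mm/h

Only the 2 blocks with intensity above φ contribute runoff: 36.8, 24.7 mm/h.
Σ(I−φ)·Δt = d  ⇒  (36.8+24.7 − 2φ)·0.5 = 20.9
φ = (61.50 − 20.9/0.5) / 2 = 9.85 mm/h.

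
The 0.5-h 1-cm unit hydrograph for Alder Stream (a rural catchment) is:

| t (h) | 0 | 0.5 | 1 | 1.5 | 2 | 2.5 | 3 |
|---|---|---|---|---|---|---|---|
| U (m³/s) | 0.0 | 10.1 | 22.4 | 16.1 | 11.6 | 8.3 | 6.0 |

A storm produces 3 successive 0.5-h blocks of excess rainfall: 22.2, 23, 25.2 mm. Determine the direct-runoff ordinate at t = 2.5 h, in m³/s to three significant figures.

Q ≈ 85.7 m³/s

By discrete convolution, Q_j = Σ (P_i / 10 mm) · U_{j−i}.
At t = 2.5 h (j=5): Q = (22.2/10)·8.3 + (23/10)·11.6 + (25.2/10)·16.1 = 85.7 m³/s.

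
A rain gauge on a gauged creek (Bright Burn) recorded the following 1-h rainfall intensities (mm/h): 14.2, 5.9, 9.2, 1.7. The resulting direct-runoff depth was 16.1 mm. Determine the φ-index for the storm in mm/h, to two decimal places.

φ ≈ 4.40 mm/h

Only the 3 blocks with intensity above φ contribute runoff: 14.2, 5.9, 9.2 mm/h.
Σ(I−φ)·Δt = d  ⇒  (14.2+5.9+9.2 − 3φ)·1 = 16.1
φ = (29.30 − 16.1/1) / 3 = 4.40 mm/h.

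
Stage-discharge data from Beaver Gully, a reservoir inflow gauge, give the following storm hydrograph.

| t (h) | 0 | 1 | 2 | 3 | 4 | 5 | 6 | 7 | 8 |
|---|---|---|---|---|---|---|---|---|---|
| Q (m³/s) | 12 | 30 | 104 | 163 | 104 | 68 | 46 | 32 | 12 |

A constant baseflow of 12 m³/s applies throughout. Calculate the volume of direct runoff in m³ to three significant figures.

V ≈ 1.67 × 10^6 m³

Direct-runoff ordinates (Q − Q_b): 0.0, 18.0, 92.0, 151.0, 92.0, 56.0, 34.0, 20.0, 0.0 m³/s.
ΣQ_DR = 463.0 m³/s.
With Δt = 1 h = 3600 s, V = ΣQ_DR · Δt = 463.0 × 3600 = 1.67 × 10^6 m³.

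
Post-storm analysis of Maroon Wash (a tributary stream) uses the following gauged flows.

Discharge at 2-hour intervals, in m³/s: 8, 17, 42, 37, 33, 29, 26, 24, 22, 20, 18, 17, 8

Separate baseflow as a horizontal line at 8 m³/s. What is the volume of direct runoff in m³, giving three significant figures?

Direct-runoff ordinates (Q − Q_b): 0.0, 9.0, 34.0, 29.0, 25.0, 21.0, 18.0, 16.0, 14.0, 12.0, 10.0, 9.0, 0.0 m³/s.
ΣQ_DR = 197.0 m³/s.
With Δt = 2 h = 7200 s, V = ΣQ_DR · Δt = 197.0 × 7200 = 1.42 × 10^6 m³.

V ≈ 1.42 × 10^6 m³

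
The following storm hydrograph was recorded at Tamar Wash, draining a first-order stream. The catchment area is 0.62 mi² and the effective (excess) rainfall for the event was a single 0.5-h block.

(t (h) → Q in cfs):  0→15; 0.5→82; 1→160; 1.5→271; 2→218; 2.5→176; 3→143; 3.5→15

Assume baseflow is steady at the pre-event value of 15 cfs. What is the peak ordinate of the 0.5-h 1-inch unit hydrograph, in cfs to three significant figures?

Direct runoff: 0.0, 67.0, 145.0, 256.0, 203.0, 161.0, 128.0, 0.0 cfs; ΣQ_DR = 960.0 cfs, peak = 256.0 cfs.
Runoff depth d = ΣQ_DR·Δt / A = 960.0 × 1800 / (0.62 mi²) = 1.200 in.
The 1-inch UH is the DRH scaled by (1 in)/d, so U_p = 256.0 × 1/1.200 = 213 cfs.

U_p ≈ 213 cfs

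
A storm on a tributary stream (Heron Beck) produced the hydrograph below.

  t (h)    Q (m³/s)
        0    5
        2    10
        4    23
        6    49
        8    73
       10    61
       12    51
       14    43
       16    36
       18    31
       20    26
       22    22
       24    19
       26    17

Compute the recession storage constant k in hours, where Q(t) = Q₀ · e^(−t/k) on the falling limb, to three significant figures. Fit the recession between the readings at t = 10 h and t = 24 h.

k ≈ 12.0 h

On the falling limb, Q drops from 61 to 19 m³/s between t = 10 h and t = 24 h (Δt = 14 h).
k = −Δt / ln(Q₂/Q₁) = −14 / ln(19/61) = 12.0 h.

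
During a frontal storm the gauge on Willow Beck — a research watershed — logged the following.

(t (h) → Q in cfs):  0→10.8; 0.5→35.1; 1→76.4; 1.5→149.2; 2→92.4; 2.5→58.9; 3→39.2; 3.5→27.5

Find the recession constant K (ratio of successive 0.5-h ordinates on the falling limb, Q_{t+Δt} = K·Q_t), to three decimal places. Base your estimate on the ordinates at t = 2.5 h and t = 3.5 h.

K ≈ 0.683

Using the recession-limb readings at t = 2.5 h and t = 3.5 h: Q falls from 58.9 to 27.5 cfs over 2 intervals.
K = (Q₂/Q₁)^(1/2) = (27.5/58.9)^(1/2) = 0.683.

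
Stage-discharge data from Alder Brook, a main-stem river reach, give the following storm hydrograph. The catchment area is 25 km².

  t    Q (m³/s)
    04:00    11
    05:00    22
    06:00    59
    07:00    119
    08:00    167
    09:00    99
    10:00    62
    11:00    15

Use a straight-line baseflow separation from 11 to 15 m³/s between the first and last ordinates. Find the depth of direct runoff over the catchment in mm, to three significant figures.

d ≈ 64.8 mm

Direct runoff: 0.00, 10.43, 46.86, 106.29, 153.71, 85.14, 47.57, 0.00 m³/s; ΣQ_DR = 450.0 m³/s.
V = ΣQ_DR · Δt = 450.0 × 3600 s = 1.620 × 10^6 m³.
Over A = 25 km², depth = V / A = 64.8 mm.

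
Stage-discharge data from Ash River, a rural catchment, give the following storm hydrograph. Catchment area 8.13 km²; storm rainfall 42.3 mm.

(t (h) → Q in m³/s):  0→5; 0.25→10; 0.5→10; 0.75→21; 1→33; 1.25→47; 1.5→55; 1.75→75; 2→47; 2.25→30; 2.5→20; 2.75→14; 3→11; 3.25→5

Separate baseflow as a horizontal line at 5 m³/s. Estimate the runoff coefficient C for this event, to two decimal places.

ΣQ_DR = 313.0 m³/s; V = ΣQ_DR·Δt = 2.817 × 10^5 m³.
Runoff depth d = V / A = 34.65 mm.
C = d / P = 34.65 / 42.3 = 0.82.

C ≈ 0.82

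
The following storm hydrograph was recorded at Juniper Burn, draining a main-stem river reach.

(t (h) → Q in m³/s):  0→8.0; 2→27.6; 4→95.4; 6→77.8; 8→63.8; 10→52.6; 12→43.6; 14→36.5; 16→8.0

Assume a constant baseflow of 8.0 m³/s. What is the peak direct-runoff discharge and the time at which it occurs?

Subtracting baseflow gives direct-runoff ordinates: 0.0, 19.6, 87.4, 69.8, 55.8, 44.6, 35.6, 28.5, 0.0 m³/s.
The maximum is 87.4 m³/s, occurring at the reading for t = 4 h.

Q_p = 87.4 m³/s at t = 4 h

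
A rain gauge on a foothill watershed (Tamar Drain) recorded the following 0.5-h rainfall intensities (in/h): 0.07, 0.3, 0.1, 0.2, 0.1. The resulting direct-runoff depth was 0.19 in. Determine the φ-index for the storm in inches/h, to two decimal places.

Only the 4 blocks with intensity above φ contribute runoff: 0.3, 0.1, 0.2, 0.1 in/h.
Σ(I−φ)·Δt = d  ⇒  (0.3+0.1+0.2+0.1 − 4φ)·0.5 = 0.19
φ = (0.7000 − 0.19/0.5) / 4 = 0.08 in/h.

φ ≈ 0.08 in/h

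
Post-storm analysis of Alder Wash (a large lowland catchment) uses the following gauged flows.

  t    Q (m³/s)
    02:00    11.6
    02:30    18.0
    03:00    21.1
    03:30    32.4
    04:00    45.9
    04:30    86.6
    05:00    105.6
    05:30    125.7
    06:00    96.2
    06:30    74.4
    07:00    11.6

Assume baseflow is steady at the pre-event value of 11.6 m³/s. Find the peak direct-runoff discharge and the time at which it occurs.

Q_p = 114.1 m³/s at t = 05:30

Subtracting baseflow gives direct-runoff ordinates: 0.0, 6.4, 9.5, 20.8, 34.3, 75.0, 94.0, 114.1, 84.6, 62.8, 0.0 m³/s.
The maximum is 114.1 m³/s, occurring at the reading for t = 05:30.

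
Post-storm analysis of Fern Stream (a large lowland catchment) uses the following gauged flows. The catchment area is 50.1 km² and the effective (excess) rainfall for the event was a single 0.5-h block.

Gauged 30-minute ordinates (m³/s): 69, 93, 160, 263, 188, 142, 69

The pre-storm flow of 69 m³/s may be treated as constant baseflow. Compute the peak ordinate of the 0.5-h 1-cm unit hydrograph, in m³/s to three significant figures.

U_p ≈ 108 m³/s

Direct runoff: 0.0, 24.0, 91.0, 194.0, 119.0, 73.0, 0.0 m³/s; ΣQ_DR = 501.0 m³/s, peak = 194.0 m³/s.
Runoff depth d = ΣQ_DR·Δt / A = 501.0 × 1800 / (50.1 km²) = 18.00 mm.
The 1-cm UH is the DRH scaled by (10 mm)/d, so U_p = 194.0 × 10/18.00 = 108 m³/s.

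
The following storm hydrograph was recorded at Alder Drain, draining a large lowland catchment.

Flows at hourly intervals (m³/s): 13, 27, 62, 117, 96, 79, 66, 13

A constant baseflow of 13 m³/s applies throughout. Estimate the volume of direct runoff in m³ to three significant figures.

Direct-runoff ordinates (Q − Q_b): 0.0, 14.0, 49.0, 104.0, 83.0, 66.0, 53.0, 0.0 m³/s.
ΣQ_DR = 369.0 m³/s.
With Δt = 1 h = 3600 s, V = ΣQ_DR · Δt = 369.0 × 3600 = 1.33 × 10^6 m³.

V ≈ 1.33 × 10^6 m³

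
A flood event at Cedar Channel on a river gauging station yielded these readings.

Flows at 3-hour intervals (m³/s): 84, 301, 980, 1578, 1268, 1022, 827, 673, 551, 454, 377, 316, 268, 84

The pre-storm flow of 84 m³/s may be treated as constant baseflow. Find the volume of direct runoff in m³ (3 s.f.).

Direct-runoff ordinates (Q − Q_b): 0.0, 217.0, 896.0, 1494.0, 1184.0, 938.0, 743.0, 589.0, 467.0, 370.0, 293.0, 232.0, 184.0, 0.0 m³/s.
ΣQ_DR = 7607 m³/s.
With Δt = 3 h = 10800 s, V = ΣQ_DR · Δt = 7607 × 10800 = 8.22 × 10^7 m³.

V ≈ 8.22 × 10^7 m³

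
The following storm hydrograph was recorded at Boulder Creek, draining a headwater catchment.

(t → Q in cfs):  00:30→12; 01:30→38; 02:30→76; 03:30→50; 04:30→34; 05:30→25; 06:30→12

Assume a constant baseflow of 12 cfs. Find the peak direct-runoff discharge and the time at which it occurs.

Q_p = 64.0 cfs at t = 02:30

Subtracting baseflow gives direct-runoff ordinates: 0.0, 26.0, 64.0, 38.0, 22.0, 13.0, 0.0 cfs.
The maximum is 64.0 cfs, occurring at the reading for t = 02:30.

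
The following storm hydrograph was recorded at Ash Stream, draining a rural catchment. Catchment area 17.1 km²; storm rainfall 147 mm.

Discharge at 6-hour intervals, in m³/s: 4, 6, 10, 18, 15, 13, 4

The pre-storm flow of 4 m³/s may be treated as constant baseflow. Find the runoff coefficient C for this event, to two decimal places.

ΣQ_DR = 42.00 m³/s; V = ΣQ_DR·Δt = 9.072 × 10^5 m³.
Runoff depth d = V / A = 53.05 mm.
C = d / P = 53.05 / 147 = 0.36.

C ≈ 0.36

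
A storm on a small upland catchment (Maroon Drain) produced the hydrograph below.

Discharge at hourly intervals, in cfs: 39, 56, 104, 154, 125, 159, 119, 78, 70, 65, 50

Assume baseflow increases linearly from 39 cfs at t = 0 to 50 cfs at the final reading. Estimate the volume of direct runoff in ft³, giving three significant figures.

Direct-runoff ordinates (Q − Q_b): 0.00, 15.90, 62.80, 111.70, 81.60, 114.50, 73.40, 31.30, 22.20, 16.10, 0.00 cfs.
ΣQ_DR = 529.5 cfs.
With Δt = 1 h = 3600 s, V = ΣQ_DR · Δt = 529.5 × 3600 = 1.91 × 10^6 ft³.

V ≈ 1.91 × 10^6 ft³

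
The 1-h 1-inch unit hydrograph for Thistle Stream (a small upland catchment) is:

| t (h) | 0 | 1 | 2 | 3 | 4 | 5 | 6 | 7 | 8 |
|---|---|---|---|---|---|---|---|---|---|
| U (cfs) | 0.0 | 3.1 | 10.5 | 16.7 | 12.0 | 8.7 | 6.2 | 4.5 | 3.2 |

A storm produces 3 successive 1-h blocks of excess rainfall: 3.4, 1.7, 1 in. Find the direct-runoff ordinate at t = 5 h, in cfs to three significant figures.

By discrete convolution, Q_j = Σ (P_i / 1 in) · U_{j−i}.
At t = 5 h (j=5): Q = (3.4/1)·8.7 + (1.7/1)·12.0 + (1/1)·16.7 = 66.7 cfs.

Q ≈ 66.7 cfs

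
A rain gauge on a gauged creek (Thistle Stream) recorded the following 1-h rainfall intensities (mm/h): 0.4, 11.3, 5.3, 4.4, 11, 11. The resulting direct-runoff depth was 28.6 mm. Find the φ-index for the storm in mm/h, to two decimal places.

φ ≈ 2.88 mm/h

Only the 5 blocks with intensity above φ contribute runoff: 11.3, 5.3, 4.4, 11, 11 mm/h.
Σ(I−φ)·Δt = d  ⇒  (11.3+5.3+4.4+11+11 − 5φ)·1 = 28.6
φ = (43.00 − 28.6/1) / 5 = 2.88 mm/h.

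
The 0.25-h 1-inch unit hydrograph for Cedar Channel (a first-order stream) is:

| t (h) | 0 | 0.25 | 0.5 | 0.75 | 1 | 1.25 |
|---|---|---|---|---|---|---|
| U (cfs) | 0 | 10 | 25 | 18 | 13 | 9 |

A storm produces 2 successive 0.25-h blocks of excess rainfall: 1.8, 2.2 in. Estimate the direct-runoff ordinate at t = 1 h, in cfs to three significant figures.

By discrete convolution, Q_j = Σ (P_i / 1 in) · U_{j−i}.
At t = 1 h (j=4): Q = (1.8/1)·13 + (2.2/1)·18 = 63.0 cfs.

Q ≈ 63.0 cfs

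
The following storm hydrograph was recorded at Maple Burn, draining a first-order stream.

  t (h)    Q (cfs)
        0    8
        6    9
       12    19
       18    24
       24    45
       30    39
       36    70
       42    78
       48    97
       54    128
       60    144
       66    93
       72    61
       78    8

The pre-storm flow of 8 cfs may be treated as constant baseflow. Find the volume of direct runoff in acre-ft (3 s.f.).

Direct-runoff ordinates (Q − Q_b): 0.0, 1.0, 11.0, 16.0, 37.0, 31.0, 62.0, 70.0, 89.0, 120.0, 136.0, 85.0, 53.0, 0.0 cfs.
ΣQ_DR = 711.0 cfs.
With Δt = 6 h = 21600 s, V = ΣQ_DR · Δt = 711.0 × 21600 = 1.54 × 10^7 ft³ = 353 acre-ft.

V ≈ 353 acre-ft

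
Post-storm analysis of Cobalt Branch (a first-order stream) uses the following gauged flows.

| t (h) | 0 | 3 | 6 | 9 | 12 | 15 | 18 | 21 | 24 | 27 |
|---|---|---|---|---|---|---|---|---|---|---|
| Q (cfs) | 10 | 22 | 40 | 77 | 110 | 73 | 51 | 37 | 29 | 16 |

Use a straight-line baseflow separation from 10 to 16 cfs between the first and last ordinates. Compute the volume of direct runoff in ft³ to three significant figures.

V ≈ 3.62 × 10^6 ft³

Direct-runoff ordinates (Q − Q_b): 0.00, 11.33, 28.67, 65.00, 97.33, 59.67, 37.00, 22.33, 13.67, 0.00 cfs.
ΣQ_DR = 335.0 cfs.
With Δt = 3 h = 10800 s, V = ΣQ_DR · Δt = 335.0 × 10800 = 3.62 × 10^6 ft³.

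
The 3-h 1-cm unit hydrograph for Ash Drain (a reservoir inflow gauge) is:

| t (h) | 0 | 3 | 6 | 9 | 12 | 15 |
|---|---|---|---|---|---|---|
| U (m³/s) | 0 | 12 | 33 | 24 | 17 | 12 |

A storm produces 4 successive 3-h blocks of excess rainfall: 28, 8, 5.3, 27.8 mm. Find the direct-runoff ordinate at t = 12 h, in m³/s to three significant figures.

Q ≈ 118 m³/s

By discrete convolution, Q_j = Σ (P_i / 10 mm) · U_{j−i}.
At t = 12 h (j=4): Q = (28/10)·17 + (8/10)·24 + (5.3/10)·33 + (27.8/10)·12 = 118 m³/s.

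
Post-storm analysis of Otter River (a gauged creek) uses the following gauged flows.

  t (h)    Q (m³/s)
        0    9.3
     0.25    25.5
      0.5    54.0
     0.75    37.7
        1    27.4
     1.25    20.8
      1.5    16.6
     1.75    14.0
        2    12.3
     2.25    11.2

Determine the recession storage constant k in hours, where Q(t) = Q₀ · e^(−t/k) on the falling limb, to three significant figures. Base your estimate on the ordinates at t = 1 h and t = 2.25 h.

k ≈ 1.40 h

On the falling limb, Q drops from 27.4 to 11.2 m³/s between t = 1 h and t = 2.25 h (Δt = 1.25 h).
k = −Δt / ln(Q₂/Q₁) = −1.25 / ln(11.2/27.4) = 1.40 h.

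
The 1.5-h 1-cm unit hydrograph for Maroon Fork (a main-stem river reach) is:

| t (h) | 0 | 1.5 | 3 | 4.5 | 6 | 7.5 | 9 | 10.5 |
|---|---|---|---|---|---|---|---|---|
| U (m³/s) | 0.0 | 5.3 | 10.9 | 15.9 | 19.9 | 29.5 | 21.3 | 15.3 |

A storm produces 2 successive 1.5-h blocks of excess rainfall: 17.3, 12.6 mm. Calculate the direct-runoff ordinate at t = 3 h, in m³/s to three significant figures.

Q ≈ 25.5 m³/s

By discrete convolution, Q_j = Σ (P_i / 10 mm) · U_{j−i}.
At t = 3 h (j=2): Q = (17.3/10)·10.9 + (12.6/10)·5.3 = 25.5 m³/s.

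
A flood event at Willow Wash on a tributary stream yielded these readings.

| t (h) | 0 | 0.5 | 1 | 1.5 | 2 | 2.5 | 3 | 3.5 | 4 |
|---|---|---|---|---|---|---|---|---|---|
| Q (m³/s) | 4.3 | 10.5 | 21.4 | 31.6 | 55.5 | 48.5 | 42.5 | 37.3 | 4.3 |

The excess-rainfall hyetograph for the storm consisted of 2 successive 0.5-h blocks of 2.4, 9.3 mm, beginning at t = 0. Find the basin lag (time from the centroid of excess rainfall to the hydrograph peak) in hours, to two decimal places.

Centroid of excess rainfall: t_c = Σ P_i·t̄_i / ΣP_i = 0.6474 h (block centres at 0.25, 0.75 h).
Hydrograph peak occurs at t = 2 h, so basin lag t_L = 2 − 0.6474 = 1.35 h.

t_L ≈ 1.35 h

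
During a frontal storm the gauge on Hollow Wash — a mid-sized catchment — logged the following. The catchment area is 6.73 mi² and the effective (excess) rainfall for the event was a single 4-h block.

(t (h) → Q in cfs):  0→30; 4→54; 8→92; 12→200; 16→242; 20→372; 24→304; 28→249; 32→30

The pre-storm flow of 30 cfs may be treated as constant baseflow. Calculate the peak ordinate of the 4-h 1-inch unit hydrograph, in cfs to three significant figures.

Direct runoff: 0.0, 24.0, 62.0, 170.0, 212.0, 342.0, 274.0, 219.0, 0.0 cfs; ΣQ_DR = 1303 cfs, peak = 342.0 cfs.
Runoff depth d = ΣQ_DR·Δt / A = 1303 × 14400 / (6.73 mi²) = 1.200 in.
The 1-inch UH is the DRH scaled by (1 in)/d, so U_p = 342.0 × 1/1.200 = 285 cfs.

U_p ≈ 285 cfs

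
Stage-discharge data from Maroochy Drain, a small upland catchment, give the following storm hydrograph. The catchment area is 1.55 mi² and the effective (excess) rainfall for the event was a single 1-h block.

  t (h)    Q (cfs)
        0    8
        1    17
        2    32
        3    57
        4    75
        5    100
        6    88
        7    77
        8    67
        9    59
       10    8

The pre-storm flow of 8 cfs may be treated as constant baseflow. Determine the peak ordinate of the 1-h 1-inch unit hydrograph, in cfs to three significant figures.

Direct runoff: 0.0, 9.0, 24.0, 49.0, 67.0, 92.0, 80.0, 69.0, 59.0, 51.0, 0.0 cfs; ΣQ_DR = 500.0 cfs, peak = 92.0 cfs.
Runoff depth d = ΣQ_DR·Δt / A = 500.0 × 3600 / (1.55 mi²) = 0.4999 in.
The 1-inch UH is the DRH scaled by (1 in)/d, so U_p = 92.0 × 1/0.4999 = 184 cfs.

U_p ≈ 184 cfs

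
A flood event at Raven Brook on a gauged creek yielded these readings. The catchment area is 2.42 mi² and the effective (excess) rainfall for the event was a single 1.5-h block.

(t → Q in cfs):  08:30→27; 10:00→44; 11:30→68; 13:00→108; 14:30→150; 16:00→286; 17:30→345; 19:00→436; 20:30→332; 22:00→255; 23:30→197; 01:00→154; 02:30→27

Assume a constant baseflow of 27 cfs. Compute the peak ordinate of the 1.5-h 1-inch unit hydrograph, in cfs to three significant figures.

U_p ≈ 205 cfs

Direct runoff: 0.0, 17.0, 41.0, 81.0, 123.0, 259.0, 318.0, 409.0, 305.0, 228.0, 170.0, 127.0, 0.0 cfs; ΣQ_DR = 2078 cfs, peak = 409.0 cfs.
Runoff depth d = ΣQ_DR·Δt / A = 2078 × 5400 / (2.42 mi²) = 1.996 in.
The 1-inch UH is the DRH scaled by (1 in)/d, so U_p = 409.0 × 1/1.996 = 205 cfs.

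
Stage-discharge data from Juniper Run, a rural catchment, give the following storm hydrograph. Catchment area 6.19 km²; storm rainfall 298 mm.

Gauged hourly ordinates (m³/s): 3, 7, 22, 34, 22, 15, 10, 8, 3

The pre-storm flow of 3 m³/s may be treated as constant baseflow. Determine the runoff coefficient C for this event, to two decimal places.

C ≈ 0.19

ΣQ_DR = 97.00 m³/s; V = ΣQ_DR·Δt = 3.492 × 10^5 m³.
Runoff depth d = V / A = 56.41 mm.
C = d / P = 56.41 / 298 = 0.19.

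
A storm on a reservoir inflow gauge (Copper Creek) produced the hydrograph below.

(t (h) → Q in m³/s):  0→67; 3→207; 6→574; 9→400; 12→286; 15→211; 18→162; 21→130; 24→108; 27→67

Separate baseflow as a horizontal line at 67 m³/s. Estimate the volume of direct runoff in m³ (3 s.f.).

Direct-runoff ordinates (Q − Q_b): 0.0, 140.0, 507.0, 333.0, 219.0, 144.0, 95.0, 63.0, 41.0, 0.0 m³/s.
ΣQ_DR = 1542 m³/s.
With Δt = 3 h = 10800 s, V = ΣQ_DR · Δt = 1542 × 10800 = 1.67 × 10^7 m³.

V ≈ 1.67 × 10^7 m³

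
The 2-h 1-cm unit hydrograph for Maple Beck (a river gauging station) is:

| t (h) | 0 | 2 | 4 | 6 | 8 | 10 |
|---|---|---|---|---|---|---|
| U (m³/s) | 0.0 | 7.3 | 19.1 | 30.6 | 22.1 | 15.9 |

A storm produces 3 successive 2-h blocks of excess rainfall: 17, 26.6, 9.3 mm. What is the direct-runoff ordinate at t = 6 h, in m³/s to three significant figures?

By discrete convolution, Q_j = Σ (P_i / 10 mm) · U_{j−i}.
At t = 6 h (j=3): Q = (17/10)·30.6 + (26.6/10)·19.1 + (9.3/10)·7.3 = 110 m³/s.

Q ≈ 110 m³/s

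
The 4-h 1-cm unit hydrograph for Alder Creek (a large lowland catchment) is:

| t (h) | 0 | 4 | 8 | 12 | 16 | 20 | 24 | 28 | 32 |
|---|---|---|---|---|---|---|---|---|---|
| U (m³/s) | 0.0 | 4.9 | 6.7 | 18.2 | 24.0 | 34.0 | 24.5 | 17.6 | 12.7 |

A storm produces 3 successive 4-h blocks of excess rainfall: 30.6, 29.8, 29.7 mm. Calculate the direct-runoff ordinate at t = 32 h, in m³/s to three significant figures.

Q ≈ 164 m³/s

By discrete convolution, Q_j = Σ (P_i / 10 mm) · U_{j−i}.
At t = 32 h (j=8): Q = (30.6/10)·12.7 + (29.8/10)·17.6 + (29.7/10)·24.5 = 164 m³/s.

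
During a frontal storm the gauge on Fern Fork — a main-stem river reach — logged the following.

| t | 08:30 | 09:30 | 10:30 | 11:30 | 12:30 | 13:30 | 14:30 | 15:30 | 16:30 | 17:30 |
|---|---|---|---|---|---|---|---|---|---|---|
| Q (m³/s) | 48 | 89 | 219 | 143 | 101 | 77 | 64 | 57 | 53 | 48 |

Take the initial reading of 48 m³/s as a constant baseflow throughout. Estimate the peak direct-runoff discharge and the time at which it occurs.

Subtracting baseflow gives direct-runoff ordinates: 0.0, 41.0, 171.0, 95.0, 53.0, 29.0, 16.0, 9.0, 5.0, 0.0 m³/s.
The maximum is 171.0 m³/s, occurring at the reading for t = 10:30.

Q_p = 171.0 m³/s at t = 10:30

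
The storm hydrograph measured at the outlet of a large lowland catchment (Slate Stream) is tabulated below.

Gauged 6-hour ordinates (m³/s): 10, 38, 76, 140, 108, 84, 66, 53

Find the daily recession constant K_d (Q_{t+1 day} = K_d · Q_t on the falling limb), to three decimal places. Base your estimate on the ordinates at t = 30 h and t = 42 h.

Between t = 30 h and t = 42 h the flow falls from 84 to 53 m³/s over 2×6 h = 12 h.
Per-interval ratio K = (53/84)^(1/2) = 0.7943; K_d = K^(24/6) = 0.398.

K_d ≈ 0.398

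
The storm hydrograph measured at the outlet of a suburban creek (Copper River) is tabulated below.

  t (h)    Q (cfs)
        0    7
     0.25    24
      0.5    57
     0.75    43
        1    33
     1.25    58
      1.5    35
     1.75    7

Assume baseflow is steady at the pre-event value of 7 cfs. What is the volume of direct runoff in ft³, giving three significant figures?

V ≈ 1.87 × 10^5 ft³

Direct-runoff ordinates (Q − Q_b): 0.0, 17.0, 50.0, 36.0, 26.0, 51.0, 28.0, 0.0 cfs.
ΣQ_DR = 208.0 cfs.
With Δt = 0.25 h = 900 s, V = ΣQ_DR · Δt = 208.0 × 900 = 1.87 × 10^5 ft³.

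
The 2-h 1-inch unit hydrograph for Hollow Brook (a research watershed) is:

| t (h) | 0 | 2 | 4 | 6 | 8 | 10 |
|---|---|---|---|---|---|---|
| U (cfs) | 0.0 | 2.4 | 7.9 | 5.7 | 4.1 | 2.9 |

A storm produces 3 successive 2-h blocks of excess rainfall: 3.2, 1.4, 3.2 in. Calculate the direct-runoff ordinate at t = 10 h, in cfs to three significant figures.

By discrete convolution, Q_j = Σ (P_i / 1 in) · U_{j−i}.
At t = 10 h (j=5): Q = (3.2/1)·2.9 + (1.4/1)·4.1 + (3.2/1)·5.7 = 33.3 cfs.

Q ≈ 33.3 cfs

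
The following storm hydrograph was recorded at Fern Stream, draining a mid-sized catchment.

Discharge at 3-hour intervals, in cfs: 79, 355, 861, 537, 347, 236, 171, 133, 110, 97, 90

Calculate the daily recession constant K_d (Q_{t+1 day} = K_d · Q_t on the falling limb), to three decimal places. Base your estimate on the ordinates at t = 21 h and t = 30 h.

Between t = 21 h and t = 30 h the flow falls from 133 to 90 cfs over 3×3 h = 9 h.
Per-interval ratio K = (90/133)^(1/3) = 0.8779; K_d = K^(24/3) = 0.353.

K_d ≈ 0.353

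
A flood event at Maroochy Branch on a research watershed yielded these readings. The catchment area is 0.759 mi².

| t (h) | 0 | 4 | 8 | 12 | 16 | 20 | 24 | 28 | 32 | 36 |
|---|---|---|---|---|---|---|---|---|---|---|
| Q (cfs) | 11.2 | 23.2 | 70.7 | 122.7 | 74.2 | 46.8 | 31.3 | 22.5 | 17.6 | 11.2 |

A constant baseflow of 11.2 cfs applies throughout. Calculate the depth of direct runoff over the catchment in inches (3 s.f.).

Direct runoff: 0.0, 12.0, 59.5, 111.5, 63.0, 35.6, 20.1, 11.3, 6.4, 0.0 cfs; ΣQ_DR = 319.4 cfs.
V = ΣQ_DR · Δt = 319.4 × 14400 s = 4.599 × 10^6 ft³.
Over A = 0.759 mi², depth = V / A = 2.61 in.

d ≈ 2.61 in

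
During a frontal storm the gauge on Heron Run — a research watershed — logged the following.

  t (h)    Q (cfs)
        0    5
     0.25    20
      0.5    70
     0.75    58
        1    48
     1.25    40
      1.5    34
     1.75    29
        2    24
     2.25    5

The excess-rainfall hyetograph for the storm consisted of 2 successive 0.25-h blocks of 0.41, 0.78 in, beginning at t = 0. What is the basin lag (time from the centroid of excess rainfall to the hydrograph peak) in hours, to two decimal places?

Centroid of excess rainfall: t_c = Σ P_i·t̄_i / ΣP_i = 0.2889 h (block centres at 0.125, 0.375 h).
Hydrograph peak occurs at t = 0.5 h, so basin lag t_L = 0.5 − 0.2889 = 0.21 h.

t_L ≈ 0.21 h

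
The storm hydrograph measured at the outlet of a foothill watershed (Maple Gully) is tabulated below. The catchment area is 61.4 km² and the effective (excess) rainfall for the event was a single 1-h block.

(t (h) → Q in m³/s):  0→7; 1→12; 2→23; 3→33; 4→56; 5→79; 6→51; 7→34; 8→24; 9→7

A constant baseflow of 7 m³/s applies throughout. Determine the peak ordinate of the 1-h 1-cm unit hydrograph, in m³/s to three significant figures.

Direct runoff: 0.0, 5.0, 16.0, 26.0, 49.0, 72.0, 44.0, 27.0, 17.0, 0.0 m³/s; ΣQ_DR = 256.0 m³/s, peak = 72.0 m³/s.
Runoff depth d = ΣQ_DR·Δt / A = 256.0 × 3600 / (61.4 km²) = 15.01 mm.
The 1-cm UH is the DRH scaled by (10 mm)/d, so U_p = 72.0 × 10/15.01 = 48.0 m³/s.

U_p ≈ 48.0 m³/s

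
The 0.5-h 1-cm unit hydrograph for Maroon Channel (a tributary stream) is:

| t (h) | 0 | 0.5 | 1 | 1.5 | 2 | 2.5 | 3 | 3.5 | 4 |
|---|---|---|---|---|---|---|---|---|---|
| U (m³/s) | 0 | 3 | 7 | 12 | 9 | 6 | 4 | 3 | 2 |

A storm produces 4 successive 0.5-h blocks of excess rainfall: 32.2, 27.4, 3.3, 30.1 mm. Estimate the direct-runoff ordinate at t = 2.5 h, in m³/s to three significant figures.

Q ≈ 69.0 m³/s

By discrete convolution, Q_j = Σ (P_i / 10 mm) · U_{j−i}.
At t = 2.5 h (j=5): Q = (32.2/10)·6 + (27.4/10)·9 + (3.3/10)·12 + (30.1/10)·7 = 69.0 m³/s.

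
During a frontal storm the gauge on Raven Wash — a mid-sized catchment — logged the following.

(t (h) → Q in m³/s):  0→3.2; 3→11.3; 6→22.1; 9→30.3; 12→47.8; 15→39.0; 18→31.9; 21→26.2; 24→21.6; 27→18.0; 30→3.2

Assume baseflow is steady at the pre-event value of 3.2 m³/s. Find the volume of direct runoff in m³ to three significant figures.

V ≈ 2.37 × 10^6 m³

Direct-runoff ordinates (Q − Q_b): 0.0, 8.1, 18.9, 27.1, 44.6, 35.8, 28.7, 23.0, 18.4, 14.8, 0.0 m³/s.
ΣQ_DR = 219.4 m³/s.
With Δt = 3 h = 10800 s, V = ΣQ_DR · Δt = 219.4 × 10800 = 2.37 × 10^6 m³.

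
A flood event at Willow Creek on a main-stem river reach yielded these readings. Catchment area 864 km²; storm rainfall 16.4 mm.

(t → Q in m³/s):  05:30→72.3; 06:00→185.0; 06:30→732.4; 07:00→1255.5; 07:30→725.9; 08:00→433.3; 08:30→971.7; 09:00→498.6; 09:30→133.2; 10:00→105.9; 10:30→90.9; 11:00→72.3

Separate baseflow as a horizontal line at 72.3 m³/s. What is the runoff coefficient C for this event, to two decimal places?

ΣQ_DR = 4409 m³/s; V = ΣQ_DR·Δt = 7.937 × 10^6 m³.
Runoff depth d = V / A = 9.186 mm.
C = d / P = 9.186 / 16.4 = 0.56.

C ≈ 0.56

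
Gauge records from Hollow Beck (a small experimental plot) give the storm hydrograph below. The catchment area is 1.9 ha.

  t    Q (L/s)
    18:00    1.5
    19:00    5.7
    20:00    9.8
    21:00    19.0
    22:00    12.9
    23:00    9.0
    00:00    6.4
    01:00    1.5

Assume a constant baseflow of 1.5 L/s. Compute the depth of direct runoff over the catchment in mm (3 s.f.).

d ≈ 10.2 mm

Direct runoff: 0.0, 4.2, 8.3, 17.5, 11.4, 7.5, 4.9, 0.0 L/s; ΣQ_DR = 53.80 L/s.
V = ΣQ_DR · Δt = 53.80 × 3600 s = 1.937 × 10^5 L.
Over A = 1.9 ha, depth = V / A = 10.2 mm.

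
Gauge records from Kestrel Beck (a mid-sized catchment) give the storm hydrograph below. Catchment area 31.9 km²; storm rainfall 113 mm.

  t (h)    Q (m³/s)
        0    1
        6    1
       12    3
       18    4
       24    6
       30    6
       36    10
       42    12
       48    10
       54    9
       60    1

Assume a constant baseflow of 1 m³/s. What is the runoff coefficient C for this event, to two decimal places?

ΣQ_DR = 52.00 m³/s; V = ΣQ_DR·Δt = 1.123 × 10^6 m³.
Runoff depth d = V / A = 35.21 mm.
C = d / P = 35.21 / 113 = 0.31.

C ≈ 0.31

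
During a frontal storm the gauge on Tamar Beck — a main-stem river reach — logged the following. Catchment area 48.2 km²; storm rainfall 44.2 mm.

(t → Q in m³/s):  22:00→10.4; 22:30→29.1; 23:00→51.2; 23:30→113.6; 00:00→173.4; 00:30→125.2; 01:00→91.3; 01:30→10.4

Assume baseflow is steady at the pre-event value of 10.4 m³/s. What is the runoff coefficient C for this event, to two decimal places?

C ≈ 0.44

ΣQ_DR = 521.4 m³/s; V = ΣQ_DR·Δt = 9.385 × 10^5 m³.
Runoff depth d = V / A = 19.47 mm.
C = d / P = 19.47 / 44.2 = 0.44.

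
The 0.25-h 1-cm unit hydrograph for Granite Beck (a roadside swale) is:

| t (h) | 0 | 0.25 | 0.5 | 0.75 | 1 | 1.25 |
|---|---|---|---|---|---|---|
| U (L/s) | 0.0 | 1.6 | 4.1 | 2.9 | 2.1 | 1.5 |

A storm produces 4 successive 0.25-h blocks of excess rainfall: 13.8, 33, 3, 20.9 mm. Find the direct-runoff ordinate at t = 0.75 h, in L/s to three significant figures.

By discrete convolution, Q_j = Σ (P_i / 10 mm) · U_{j−i}.
At t = 0.75 h (j=3): Q = (13.8/10)·2.9 + (33/10)·4.1 + (3/10)·1.6 + (20.9/10)·0.0 = 18.0 L/s.

Q ≈ 18.0 L/s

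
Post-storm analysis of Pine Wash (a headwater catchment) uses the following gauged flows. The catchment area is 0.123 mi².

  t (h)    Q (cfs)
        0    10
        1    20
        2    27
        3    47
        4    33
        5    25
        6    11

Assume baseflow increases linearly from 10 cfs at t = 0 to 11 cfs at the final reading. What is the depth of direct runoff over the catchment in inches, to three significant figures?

d ≈ 1.25 in

Direct runoff: 0.00, 9.83, 16.67, 36.50, 22.33, 14.17, 0.00 cfs; ΣQ_DR = 99.50 cfs.
V = ΣQ_DR · Δt = 99.50 × 3600 s = 3.582 × 10^5 ft³.
Over A = 0.123 mi², depth = V / A = 1.25 in.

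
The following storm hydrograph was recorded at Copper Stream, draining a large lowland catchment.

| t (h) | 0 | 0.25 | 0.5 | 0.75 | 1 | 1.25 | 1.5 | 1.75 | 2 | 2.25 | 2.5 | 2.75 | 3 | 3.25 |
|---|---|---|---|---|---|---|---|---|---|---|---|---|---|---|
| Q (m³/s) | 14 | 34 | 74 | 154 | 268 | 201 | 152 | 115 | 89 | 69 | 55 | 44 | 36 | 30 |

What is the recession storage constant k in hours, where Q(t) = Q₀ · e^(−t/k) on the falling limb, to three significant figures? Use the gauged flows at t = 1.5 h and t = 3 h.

On the falling limb, Q drops from 152 to 36 m³/s between t = 1.5 h and t = 3 h (Δt = 1.5 h).
k = −Δt / ln(Q₂/Q₁) = −1.5 / ln(36/152) = 1.04 h.

k ≈ 1.04 h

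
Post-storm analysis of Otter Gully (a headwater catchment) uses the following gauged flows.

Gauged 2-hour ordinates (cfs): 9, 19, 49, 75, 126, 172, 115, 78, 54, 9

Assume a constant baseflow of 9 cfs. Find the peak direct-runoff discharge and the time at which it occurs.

Q_p = 163.0 cfs at t = 10 h

Subtracting baseflow gives direct-runoff ordinates: 0.0, 10.0, 40.0, 66.0, 117.0, 163.0, 106.0, 69.0, 45.0, 0.0 cfs.
The maximum is 163.0 cfs, occurring at the reading for t = 10 h.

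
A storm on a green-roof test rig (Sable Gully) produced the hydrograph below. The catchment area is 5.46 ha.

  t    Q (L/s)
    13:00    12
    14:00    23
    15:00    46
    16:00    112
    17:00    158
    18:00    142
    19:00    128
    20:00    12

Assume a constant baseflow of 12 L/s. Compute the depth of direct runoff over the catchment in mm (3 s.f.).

Direct runoff: 0.0, 11.0, 34.0, 100.0, 146.0, 130.0, 116.0, 0.0 L/s; ΣQ_DR = 537.0 L/s.
V = ΣQ_DR · Δt = 537.0 × 3600 s = 1.933 × 10^6 L.
Over A = 5.46 ha, depth = V / A = 35.4 mm.

d ≈ 35.4 mm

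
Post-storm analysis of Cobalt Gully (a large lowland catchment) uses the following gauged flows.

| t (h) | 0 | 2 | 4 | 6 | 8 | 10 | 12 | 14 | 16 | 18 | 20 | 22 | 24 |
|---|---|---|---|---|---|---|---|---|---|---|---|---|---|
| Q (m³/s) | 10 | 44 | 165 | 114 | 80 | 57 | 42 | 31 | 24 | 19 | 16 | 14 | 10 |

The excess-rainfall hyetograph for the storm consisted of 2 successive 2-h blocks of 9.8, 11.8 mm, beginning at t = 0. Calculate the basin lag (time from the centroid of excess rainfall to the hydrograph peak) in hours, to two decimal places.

Centroid of excess rainfall: t_c = Σ P_i·t̄_i / ΣP_i = 2.0926 h (block centres at 1, 3 h).
Hydrograph peak occurs at t = 4 h, so basin lag t_L = 4 − 2.0926 = 1.91 h.

t_L ≈ 1.91 h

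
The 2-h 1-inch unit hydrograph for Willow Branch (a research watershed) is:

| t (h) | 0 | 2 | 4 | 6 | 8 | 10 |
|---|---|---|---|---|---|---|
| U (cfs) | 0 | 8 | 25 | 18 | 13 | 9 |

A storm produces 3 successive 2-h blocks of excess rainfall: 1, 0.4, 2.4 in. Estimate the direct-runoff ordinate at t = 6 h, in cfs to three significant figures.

Q ≈ 47.2 cfs

By discrete convolution, Q_j = Σ (P_i / 1 in) · U_{j−i}.
At t = 6 h (j=3): Q = (1/1)·18 + (0.4/1)·25 + (2.4/1)·8 = 47.2 cfs.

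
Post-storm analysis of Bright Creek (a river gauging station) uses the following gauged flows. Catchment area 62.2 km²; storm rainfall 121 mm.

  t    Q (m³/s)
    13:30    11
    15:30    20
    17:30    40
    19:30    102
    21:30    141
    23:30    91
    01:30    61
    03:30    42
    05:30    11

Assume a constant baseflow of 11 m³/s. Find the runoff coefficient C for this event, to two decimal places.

ΣQ_DR = 420.0 m³/s; V = ΣQ_DR·Δt = 3.024 × 10^6 m³.
Runoff depth d = V / A = 48.62 mm.
C = d / P = 48.62 / 121 = 0.40.

C ≈ 0.40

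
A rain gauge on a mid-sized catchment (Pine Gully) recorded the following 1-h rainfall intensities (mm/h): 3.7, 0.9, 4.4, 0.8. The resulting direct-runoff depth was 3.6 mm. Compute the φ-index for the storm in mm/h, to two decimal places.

φ ≈ 2.25 mm/h

Only the 2 blocks with intensity above φ contribute runoff: 3.7, 4.4 mm/h.
Σ(I−φ)·Δt = d  ⇒  (3.7+4.4 − 2φ)·1 = 3.6
φ = (8.100 − 3.6/1) / 2 = 2.25 mm/h.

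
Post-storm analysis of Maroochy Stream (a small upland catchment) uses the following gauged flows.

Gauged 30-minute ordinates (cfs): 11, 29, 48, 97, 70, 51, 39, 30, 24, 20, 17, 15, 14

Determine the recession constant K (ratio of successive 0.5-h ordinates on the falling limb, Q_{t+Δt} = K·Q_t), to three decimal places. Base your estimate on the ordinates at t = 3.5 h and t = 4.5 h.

K ≈ 0.816

Using the recession-limb readings at t = 3.5 h and t = 4.5 h: Q falls from 30 to 20 cfs over 2 intervals.
K = (Q₂/Q₁)^(1/2) = (20/30)^(1/2) = 0.816.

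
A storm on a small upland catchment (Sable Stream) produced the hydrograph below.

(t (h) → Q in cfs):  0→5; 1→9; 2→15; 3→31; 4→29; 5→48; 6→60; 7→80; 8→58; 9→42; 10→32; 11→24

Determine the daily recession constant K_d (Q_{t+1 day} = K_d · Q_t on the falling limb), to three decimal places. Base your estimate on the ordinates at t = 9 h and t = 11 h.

K_d ≈ 0.001

Between t = 9 h and t = 11 h the flow falls from 42 to 24 cfs over 2×1 h = 2 h.
Per-interval ratio K = (24/42)^(1/2) = 0.7559; K_d = K^(24/1) = 0.001.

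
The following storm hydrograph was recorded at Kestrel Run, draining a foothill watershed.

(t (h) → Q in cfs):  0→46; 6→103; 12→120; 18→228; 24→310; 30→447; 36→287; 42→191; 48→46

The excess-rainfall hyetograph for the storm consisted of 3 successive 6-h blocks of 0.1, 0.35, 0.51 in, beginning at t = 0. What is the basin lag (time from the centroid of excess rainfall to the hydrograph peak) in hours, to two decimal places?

Centroid of excess rainfall: t_c = Σ P_i·t̄_i / ΣP_i = 11.5625 h (block centres at 3, 9, 15 h).
Hydrograph peak occurs at t = 30 h, so basin lag t_L = 30 − 11.5625 = 18.44 h.

t_L ≈ 18.44 h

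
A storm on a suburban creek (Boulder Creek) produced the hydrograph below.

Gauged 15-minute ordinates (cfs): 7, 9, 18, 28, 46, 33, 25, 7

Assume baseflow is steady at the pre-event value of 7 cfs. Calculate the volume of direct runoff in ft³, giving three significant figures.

V ≈ 1.05 × 10^5 ft³

Direct-runoff ordinates (Q − Q_b): 0.0, 2.0, 11.0, 21.0, 39.0, 26.0, 18.0, 0.0 cfs.
ΣQ_DR = 117.0 cfs.
With Δt = 0.25 h = 900 s, V = ΣQ_DR · Δt = 117.0 × 900 = 1.05 × 10^5 ft³.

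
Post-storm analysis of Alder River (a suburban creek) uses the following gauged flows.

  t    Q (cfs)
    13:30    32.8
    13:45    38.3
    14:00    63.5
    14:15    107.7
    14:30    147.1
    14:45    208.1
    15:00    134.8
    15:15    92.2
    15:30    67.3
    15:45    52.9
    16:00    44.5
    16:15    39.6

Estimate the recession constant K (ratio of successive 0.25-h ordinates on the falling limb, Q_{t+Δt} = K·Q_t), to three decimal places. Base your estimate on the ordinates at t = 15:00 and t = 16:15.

Using the recession-limb readings at t = 15:00 and t = 16:15: Q falls from 134.8 to 39.6 cfs over 5 intervals.
K = (Q₂/Q₁)^(1/5) = (39.6/134.8)^(1/5) = 0.783.

K ≈ 0.783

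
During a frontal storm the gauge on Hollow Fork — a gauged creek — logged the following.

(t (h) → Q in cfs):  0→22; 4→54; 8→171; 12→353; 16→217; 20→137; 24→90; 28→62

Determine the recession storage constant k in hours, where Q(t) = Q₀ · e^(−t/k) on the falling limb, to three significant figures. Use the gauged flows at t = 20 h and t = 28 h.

On the falling limb, Q drops from 137 to 62 cfs between t = 20 h and t = 28 h (Δt = 8 h).
k = −Δt / ln(Q₂/Q₁) = −8 / ln(62/137) = 10.1 h.

k ≈ 10.1 h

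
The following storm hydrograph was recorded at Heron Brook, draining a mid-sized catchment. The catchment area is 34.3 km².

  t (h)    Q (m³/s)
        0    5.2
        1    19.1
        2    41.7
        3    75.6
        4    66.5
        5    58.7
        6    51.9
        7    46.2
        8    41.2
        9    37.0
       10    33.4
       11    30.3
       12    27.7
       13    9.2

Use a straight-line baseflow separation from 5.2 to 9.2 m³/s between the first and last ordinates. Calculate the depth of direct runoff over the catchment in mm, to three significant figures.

d ≈ 46.5 mm

Direct runoff: 0.00, 13.59, 35.88, 69.48, 60.07, 51.96, 44.85, 38.85, 33.54, 29.03, 25.12, 21.72, 18.81, 0.00 m³/s; ΣQ_DR = 442.9 m³/s.
V = ΣQ_DR · Δt = 442.9 × 3600 s = 1.594 × 10^6 m³.
Over A = 34.3 km², depth = V / A = 46.5 mm.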